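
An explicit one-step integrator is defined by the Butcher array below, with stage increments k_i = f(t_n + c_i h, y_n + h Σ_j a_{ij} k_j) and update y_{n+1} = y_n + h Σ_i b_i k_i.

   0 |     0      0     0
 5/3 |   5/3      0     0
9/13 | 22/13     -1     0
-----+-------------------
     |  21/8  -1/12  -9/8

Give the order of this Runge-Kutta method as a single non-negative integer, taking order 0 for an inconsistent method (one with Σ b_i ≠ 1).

0

b = (21/8, -1/12, -9/8)
c = (0, 5/3, 9/13)
Ac = (0, 0, -5/3)
Σ b_i: 21/8·1 + (-1/12)·1 + (-9/8)·1 = 17/12 ≠ 1 ⇒ order 0.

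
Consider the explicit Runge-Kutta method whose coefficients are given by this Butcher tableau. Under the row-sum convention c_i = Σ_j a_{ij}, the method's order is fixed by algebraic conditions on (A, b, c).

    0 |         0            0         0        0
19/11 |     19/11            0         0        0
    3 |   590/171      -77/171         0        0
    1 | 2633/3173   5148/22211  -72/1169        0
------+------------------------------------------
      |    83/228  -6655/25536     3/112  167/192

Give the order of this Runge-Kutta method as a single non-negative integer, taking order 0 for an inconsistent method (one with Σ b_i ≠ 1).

b = (83/228, -6655/25536, 3/112, 167/192)
c = (0, 19/11, 3, 1)
Ac = (0, 0, -7/9, 36/167)
Σ b_i: 83/228·1 + (-6655/25536)·1 + 3/112·1 + 167/192·1 = 1 ✓
b·c: (-6655/25536)·19/11 + 3/112·3 + 167/192·1 = 1/2 ✓
b·c²: (-6655/25536)·361/121 + 3/112·9 + 167/192·1 = 1/3 ✓
b·Ac: 3/112·(-7/9) + 167/192·36/167 = 1/6 ✓
b·c³: (-6655/25536)·6859/1331 + 3/112·27 + 167/192·1 = 1/4 ✓
b·(c∘Ac): 3/112·(-7/3) + 167/192·36/167 = 1/8 ✓
b·Ac²: 3/112·(-133/99) + 167/192·252/1837 = 1/12 ✓
b·A²c: 167/192·8/167 = 1/24 ✓; 4 stages ⇒ order 4.

4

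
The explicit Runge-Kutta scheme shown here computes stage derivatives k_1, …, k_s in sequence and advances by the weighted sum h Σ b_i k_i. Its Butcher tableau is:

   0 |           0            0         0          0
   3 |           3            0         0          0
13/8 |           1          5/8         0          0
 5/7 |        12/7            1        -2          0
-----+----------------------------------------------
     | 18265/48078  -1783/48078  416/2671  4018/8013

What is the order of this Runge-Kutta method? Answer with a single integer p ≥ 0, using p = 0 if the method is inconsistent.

3

b = (18265/48078, -1783/48078, 416/2671, 4018/8013)
c = (0, 3, 13/8, 5/7)
Ac = (0, 0, 15/8, -1/4)
Σ b_i: 18265/48078·1 + (-1783/48078)·1 + 416/2671·1 + 4018/8013·1 = 1 ✓
b·c: (-1783/48078)·3 + 416/2671·13/8 + 4018/8013·5/7 = 1/2 ✓
b·c²: (-1783/48078)·9 + 416/2671·169/64 + 4018/8013·25/49 = 1/3 ✓
b·Ac: 416/2671·15/8 + 4018/8013·(-1/4) = 1/6 ✓
b·c³: (-1783/48078)·27 + 416/2671·2197/512 + 4018/8013·125/343 = -134851/897456 ≠ 1/4 ⇒ order 3.
b·(c∘Ac): 416/2671·195/64 + 4018/8013·(-5/28) = 3085/8013 ≠ 1/8
b·Ac²: 416/2671·45/8 + 4018/8013·119/32 = 351391/128208 ≠ 1/12
b·A²c: 4018/8013·(-15/4) = -10045/5342 ≠ 1/24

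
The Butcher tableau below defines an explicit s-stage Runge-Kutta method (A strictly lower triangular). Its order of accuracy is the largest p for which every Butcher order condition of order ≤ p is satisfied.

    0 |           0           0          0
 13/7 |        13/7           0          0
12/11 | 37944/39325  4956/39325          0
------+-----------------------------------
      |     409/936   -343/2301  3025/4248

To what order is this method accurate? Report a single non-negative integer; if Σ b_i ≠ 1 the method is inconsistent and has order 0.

3

b = (409/936, -343/2301, 3025/4248)
c = (0, 13/7, 12/11)
Ac = (0, 0, 708/3025)
Σ b_i: 409/936·1 + (-343/2301)·1 + 3025/4248·1 = 1 ✓
b·c: (-343/2301)·13/7 + 3025/4248·12/11 = 1/2 ✓
b·c²: (-343/2301)·169/49 + 3025/4248·144/121 = 1/3 ✓
b·Ac: 3025/4248·708/3025 = 1/6 ✓; 3 stages ⇒ order 3.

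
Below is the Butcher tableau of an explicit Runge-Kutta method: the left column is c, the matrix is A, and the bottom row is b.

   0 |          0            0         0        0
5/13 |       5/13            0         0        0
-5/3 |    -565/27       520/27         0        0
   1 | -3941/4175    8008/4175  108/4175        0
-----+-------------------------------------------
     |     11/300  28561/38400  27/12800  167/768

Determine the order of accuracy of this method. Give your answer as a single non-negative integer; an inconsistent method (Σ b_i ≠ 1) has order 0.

b = (11/300, 28561/38400, 27/12800, 167/768)
c = (0, 5/13, -5/3, 1)
Ac = (0, 0, 200/27, 116/167)
Σ b_i: 11/300·1 + 28561/38400·1 + 27/12800·1 + 167/768·1 = 1 ✓
b·c: 28561/38400·5/13 + 27/12800·(-5/3) + 167/768·1 = 1/2 ✓
b·c²: 28561/38400·25/169 + 27/12800·25/9 + 167/768·1 = 1/3 ✓
b·Ac: 27/12800·200/27 + 167/768·116/167 = 1/6 ✓
b·c³: 28561/38400·125/2197 + 27/12800·(-125/27) + 167/768·1 = 1/4 ✓
b·(c∘Ac): 27/12800·(-1000/81) + 167/768·116/167 = 1/8 ✓
b·Ac²: 27/12800·1000/351 + 167/768·772/2171 = 1/12 ✓
b·A²c: 167/768·32/167 = 1/24 ✓; 4 stages ⇒ order 4.

4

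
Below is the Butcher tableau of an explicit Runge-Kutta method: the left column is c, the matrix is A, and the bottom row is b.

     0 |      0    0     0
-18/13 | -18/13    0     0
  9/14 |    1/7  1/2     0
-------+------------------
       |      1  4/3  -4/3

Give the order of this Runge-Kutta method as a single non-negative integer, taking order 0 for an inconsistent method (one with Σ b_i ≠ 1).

b = (1, 4/3, -4/3)
c = (0, -18/13, 9/14)
Ac = (0, 0, -9/13)
Σ b_i: 1·1 + 4/3·1 + (-4/3)·1 = 1 ✓
b·c: 4/3·(-18/13) + (-4/3)·9/14 = -246/91 ≠ 1/2 ⇒ order 1.

1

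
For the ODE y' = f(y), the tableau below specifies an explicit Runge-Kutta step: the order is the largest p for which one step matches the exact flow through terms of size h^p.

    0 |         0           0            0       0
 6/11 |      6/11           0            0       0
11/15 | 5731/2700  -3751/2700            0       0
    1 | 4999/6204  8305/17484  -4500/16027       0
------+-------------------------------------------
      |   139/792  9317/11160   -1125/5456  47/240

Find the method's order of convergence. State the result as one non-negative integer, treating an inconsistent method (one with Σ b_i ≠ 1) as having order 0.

4

b = (139/792, 9317/11160, -1125/5456, 47/240)
c = (0, 6/11, 11/15, 1)
Ac = (0, 0, -341/450, 5/94)
Σ b_i: 139/792·1 + 9317/11160·1 + (-1125/5456)·1 + 47/240·1 = 1 ✓
b·c: 9317/11160·6/11 + (-1125/5456)·11/15 + 47/240·1 = 1/2 ✓
b·c²: 9317/11160·36/121 + (-1125/5456)·121/225 + 47/240·1 = 1/3 ✓
b·Ac: (-1125/5456)·(-341/450) + 47/240·5/94 = 1/6 ✓
b·c³: 9317/11160·216/1331 + (-1125/5456)·1331/3375 + 47/240·1 = 1/4 ✓
b·(c∘Ac): (-1125/5456)·(-3751/6750) + 47/240·5/94 = 1/8 ✓
b·Ac²: (-1125/5456)·(-31/75) + 47/240·(-5/517) = 1/12 ✓
b·A²c: 47/240·10/47 = 1/24 ✓; 4 stages ⇒ order 4.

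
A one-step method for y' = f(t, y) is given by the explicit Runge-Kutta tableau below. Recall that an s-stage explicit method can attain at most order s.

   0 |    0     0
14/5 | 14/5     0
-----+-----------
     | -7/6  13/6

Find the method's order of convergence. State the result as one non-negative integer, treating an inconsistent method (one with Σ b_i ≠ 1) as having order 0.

1

b = (-7/6, 13/6)
c = (0, 14/5)
Σ b_i: (-7/6)·1 + 13/6·1 = 1 ✓
b·c: 13/6·14/5 = 91/15 ≠ 1/2 ⇒ order 1.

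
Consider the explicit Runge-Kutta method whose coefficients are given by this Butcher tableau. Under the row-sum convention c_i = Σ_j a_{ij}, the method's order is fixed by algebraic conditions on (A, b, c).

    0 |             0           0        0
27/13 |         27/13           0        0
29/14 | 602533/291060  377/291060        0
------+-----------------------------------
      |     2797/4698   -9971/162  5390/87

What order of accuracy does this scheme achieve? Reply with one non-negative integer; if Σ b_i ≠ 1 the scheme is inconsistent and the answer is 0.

b = (2797/4698, -9971/162, 5390/87)
c = (0, 27/13, 29/14)
Ac = (0, 0, 29/10780)
Σ b_i: 2797/4698·1 + (-9971/162)·1 + 5390/87·1 = 1 ✓
b·c: (-9971/162)·27/13 + 5390/87·29/14 = 1/2 ✓
b·c²: (-9971/162)·729/169 + 5390/87·841/196 = 1/3 ✓
b·Ac: 5390/87·29/10780 = 1/6 ✓; 3 stages ⇒ order 3.

3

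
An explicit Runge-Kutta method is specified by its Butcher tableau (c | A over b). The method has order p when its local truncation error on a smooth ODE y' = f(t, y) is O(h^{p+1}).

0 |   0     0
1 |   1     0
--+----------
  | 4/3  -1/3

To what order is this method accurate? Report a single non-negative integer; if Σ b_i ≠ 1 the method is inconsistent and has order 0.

1

b = (4/3, -1/3)
c = (0, 1)
Σ b_i: 4/3·1 + (-1/3)·1 = 1 ✓
b·c: (-1/3)·1 = -1/3 ≠ 1/2 ⇒ order 1.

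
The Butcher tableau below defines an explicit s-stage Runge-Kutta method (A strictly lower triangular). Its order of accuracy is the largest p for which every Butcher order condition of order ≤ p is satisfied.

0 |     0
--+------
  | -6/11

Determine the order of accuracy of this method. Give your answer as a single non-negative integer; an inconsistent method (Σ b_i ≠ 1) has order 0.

0

b = (-6/11)
c = (0)
Σ b_i: (-6/11)·1 = -6/11 ≠ 1 ⇒ order 0.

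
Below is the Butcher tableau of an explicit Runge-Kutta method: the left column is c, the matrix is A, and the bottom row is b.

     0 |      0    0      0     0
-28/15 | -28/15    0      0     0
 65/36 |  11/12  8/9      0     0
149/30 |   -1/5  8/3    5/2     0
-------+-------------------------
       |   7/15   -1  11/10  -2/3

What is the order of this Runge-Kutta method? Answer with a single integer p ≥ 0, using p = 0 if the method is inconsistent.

b = (7/15, -1, 11/10, -2/3)
c = (0, -28/15, 65/36, 149/30)
Ac = (0, 0, -224/135, -167/360)
Σ b_i: 7/15·1 + (-1)·1 + 11/10·1 + (-2/3)·1 = -1/10 ≠ 1 ⇒ order 0.

0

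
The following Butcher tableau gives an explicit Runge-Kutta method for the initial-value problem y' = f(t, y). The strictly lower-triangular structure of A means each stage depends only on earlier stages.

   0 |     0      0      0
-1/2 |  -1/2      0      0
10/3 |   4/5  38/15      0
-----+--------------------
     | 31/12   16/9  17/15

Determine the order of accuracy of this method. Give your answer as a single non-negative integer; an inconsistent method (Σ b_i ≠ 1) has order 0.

b = (31/12, 16/9, 17/15)
c = (0, -1/2, 10/3)
Ac = (0, 0, -19/15)
Σ b_i: 31/12·1 + 16/9·1 + 17/15·1 = 989/180 ≠ 1 ⇒ order 0.

0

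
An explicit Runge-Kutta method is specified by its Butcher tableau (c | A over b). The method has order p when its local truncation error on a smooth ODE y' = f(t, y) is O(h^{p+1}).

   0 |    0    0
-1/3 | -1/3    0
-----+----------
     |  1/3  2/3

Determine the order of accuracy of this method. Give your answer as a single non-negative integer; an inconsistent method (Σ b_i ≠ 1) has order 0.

1

b = (1/3, 2/3)
c = (0, -1/3)
Σ b_i: 1/3·1 + 2/3·1 = 1 ✓
b·c: 2/3·(-1/3) = -2/9 ≠ 1/2 ⇒ order 1.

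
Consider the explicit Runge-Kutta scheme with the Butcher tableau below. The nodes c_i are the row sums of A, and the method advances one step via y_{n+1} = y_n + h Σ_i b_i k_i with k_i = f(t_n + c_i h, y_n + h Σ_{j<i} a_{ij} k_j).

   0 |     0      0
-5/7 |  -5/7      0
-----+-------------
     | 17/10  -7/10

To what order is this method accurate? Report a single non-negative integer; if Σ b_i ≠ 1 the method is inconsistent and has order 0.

2

b = (17/10, -7/10)
c = (0, -5/7)
Σ b_i: 17/10·1 + (-7/10)·1 = 1 ✓
b·c: (-7/10)·(-5/7) = 1/2 ✓; 2 stages ⇒ order 2.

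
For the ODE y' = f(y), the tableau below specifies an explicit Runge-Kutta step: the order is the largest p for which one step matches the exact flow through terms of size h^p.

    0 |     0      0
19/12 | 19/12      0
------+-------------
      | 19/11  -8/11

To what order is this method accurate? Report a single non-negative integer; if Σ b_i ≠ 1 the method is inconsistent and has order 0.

b = (19/11, -8/11)
c = (0, 19/12)
Σ b_i: 19/11·1 + (-8/11)·1 = 1 ✓
b·c: (-8/11)·19/12 = -38/33 ≠ 1/2 ⇒ order 1.

1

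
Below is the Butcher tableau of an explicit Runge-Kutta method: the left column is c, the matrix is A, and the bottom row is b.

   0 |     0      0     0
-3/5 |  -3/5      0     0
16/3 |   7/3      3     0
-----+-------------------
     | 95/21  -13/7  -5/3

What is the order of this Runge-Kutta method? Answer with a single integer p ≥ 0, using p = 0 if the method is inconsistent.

1

b = (95/21, -13/7, -5/3)
c = (0, -3/5, 16/3)
Ac = (0, 0, -9/5)
Σ b_i: 95/21·1 + (-13/7)·1 + (-5/3)·1 = 1 ✓
b·c: (-13/7)·(-3/5) + (-5/3)·16/3 = -2449/315 ≠ 1/2 ⇒ order 1.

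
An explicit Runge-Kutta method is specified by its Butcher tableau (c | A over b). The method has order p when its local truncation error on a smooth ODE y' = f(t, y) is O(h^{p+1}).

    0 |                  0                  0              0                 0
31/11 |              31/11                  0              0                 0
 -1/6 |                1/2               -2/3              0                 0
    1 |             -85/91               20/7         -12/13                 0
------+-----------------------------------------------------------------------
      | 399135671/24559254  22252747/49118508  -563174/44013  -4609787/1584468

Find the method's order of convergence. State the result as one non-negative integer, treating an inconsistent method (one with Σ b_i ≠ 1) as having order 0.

3

b = (399135671/24559254, 22252747/49118508, -563174/44013, -4609787/1584468)
c = (0, 31/11, -1/6, 1)
Ac = (0, 0, -62/33, 8214/1001)
Σ b_i: 399135671/24559254·1 + 22252747/49118508·1 + (-563174/44013)·1 + (-4609787/1584468)·1 = 1 ✓
b·c: 22252747/49118508·31/11 + (-563174/44013)·(-1/6) + (-4609787/1584468)·1 = 1/2 ✓
b·c²: 22252747/49118508·961/121 + (-563174/44013)·1/36 + (-4609787/1584468)·1 = 1/3 ✓
b·Ac: (-563174/44013)·(-62/33) + (-4609787/1584468)·8214/1001 = 1/6 ✓
b·c³: 22252747/49118508·29791/1331 + (-563174/44013)·(-1/216) + (-4609787/1584468)·1 = 381178367/52287444 ≠ 1/4 ⇒ order 3.
b·(c∘Ac): (-563174/44013)·31/99 + (-4609787/1584468)·8214/1001 = -242965087/8714574 ≠ 1/8
b·Ac²: (-563174/44013)·(-1922/363) + (-4609787/1584468)·748733/33033 = 94415257/52287444 ≠ 1/12
b·A²c: (-4609787/1584468)·248/143 = -21985138/4357287 ≠ 1/24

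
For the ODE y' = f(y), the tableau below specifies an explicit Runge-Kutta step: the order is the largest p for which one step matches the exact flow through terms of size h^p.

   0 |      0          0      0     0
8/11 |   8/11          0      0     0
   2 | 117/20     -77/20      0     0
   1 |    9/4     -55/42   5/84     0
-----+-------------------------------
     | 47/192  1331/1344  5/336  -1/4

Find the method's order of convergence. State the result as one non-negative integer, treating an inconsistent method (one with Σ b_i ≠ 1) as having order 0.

b = (47/192, 1331/1344, 5/336, -1/4)
c = (0, 8/11, 2, 1)
Ac = (0, 0, -14/5, -5/6)
Σ b_i: 47/192·1 + 1331/1344·1 + 5/336·1 + (-1/4)·1 = 1 ✓
b·c: 1331/1344·8/11 + 5/336·2 + (-1/4)·1 = 1/2 ✓
b·c²: 1331/1344·64/121 + 5/336·4 + (-1/4)·1 = 1/3 ✓
b·Ac: 5/336·(-14/5) + (-1/4)·(-5/6) = 1/6 ✓
b·c³: 1331/1344·512/1331 + 5/336·8 + (-1/4)·1 = 1/4 ✓
b·(c∘Ac): 5/336·(-28/5) + (-1/4)·(-5/6) = 1/8 ✓
b·Ac²: 5/336·(-112/55) + (-1/4)·(-5/11) = 1/12 ✓
b·A²c: (-1/4)·(-1/6) = 1/24 ✓; 4 stages ⇒ order 4.

4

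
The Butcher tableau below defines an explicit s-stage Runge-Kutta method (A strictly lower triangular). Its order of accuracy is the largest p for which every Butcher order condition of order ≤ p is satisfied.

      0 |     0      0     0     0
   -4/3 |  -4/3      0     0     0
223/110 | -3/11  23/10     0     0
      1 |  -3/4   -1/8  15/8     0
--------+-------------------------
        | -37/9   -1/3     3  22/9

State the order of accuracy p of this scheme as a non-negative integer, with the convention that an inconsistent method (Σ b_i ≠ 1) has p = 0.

b = (-37/9, -1/3, 3, 22/9)
c = (0, -4/3, 223/110, 1)
Ac = (0, 0, -46/15, 2095/528)
Σ b_i: (-37/9)·1 + (-1/3)·1 + 3·1 + 22/9·1 = 1 ✓
b·c: (-1/3)·(-4/3) + 3·223/110 + 22/9·1 = 8881/990 ≠ 1/2 ⇒ order 1.

1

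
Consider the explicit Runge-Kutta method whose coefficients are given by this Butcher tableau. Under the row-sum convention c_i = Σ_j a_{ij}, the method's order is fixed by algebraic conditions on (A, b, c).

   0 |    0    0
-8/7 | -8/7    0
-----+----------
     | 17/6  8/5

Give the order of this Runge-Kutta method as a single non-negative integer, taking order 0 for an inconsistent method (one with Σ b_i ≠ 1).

b = (17/6, 8/5)
c = (0, -8/7)
Σ b_i: 17/6·1 + 8/5·1 = 133/30 ≠ 1 ⇒ order 0.

0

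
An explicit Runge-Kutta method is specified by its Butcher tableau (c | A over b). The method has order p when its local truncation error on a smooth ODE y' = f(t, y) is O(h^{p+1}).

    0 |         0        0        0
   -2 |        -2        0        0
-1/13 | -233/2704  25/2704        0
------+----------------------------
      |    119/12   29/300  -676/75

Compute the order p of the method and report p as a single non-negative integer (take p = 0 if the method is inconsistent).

b = (119/12, 29/300, -676/75)
c = (0, -2, -1/13)
Ac = (0, 0, -25/1352)
Σ b_i: 119/12·1 + 29/300·1 + (-676/75)·1 = 1 ✓
b·c: 29/300·(-2) + (-676/75)·(-1/13) = 1/2 ✓
b·c²: 29/300·4 + (-676/75)·1/169 = 1/3 ✓
b·Ac: (-676/75)·(-25/1352) = 1/6 ✓; 3 stages ⇒ order 3.

3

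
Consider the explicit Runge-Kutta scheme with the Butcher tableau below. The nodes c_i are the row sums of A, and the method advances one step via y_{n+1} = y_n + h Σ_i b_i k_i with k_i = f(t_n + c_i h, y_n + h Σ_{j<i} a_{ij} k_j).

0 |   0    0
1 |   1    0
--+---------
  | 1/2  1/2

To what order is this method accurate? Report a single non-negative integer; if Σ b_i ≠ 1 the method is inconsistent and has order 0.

b = (1/2, 1/2)
c = (0, 1)
Σ b_i: 1/2·1 + 1/2·1 = 1 ✓
b·c: 1/2·1 = 1/2 ✓; 2 stages ⇒ order 2.

2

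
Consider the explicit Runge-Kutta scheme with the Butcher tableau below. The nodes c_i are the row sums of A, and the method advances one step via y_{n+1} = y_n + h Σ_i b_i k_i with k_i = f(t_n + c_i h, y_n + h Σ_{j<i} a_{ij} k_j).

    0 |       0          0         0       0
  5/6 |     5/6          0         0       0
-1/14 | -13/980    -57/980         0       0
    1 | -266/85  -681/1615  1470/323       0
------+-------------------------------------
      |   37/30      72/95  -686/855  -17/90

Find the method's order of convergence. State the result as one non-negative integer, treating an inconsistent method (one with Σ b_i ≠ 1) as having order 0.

4

b = (37/30, 72/95, -686/855, -17/90)
c = (0, 5/6, -1/14, 1)
Ac = (0, 0, -19/392, -23/34)
Σ b_i: 37/30·1 + 72/95·1 + (-686/855)·1 + (-17/90)·1 = 1 ✓
b·c: 72/95·5/6 + (-686/855)·(-1/14) + (-17/90)·1 = 1/2 ✓
b·c²: 72/95·25/36 + (-686/855)·1/196 + (-17/90)·1 = 1/3 ✓
b·Ac: (-686/855)·(-19/392) + (-17/90)·(-23/34) = 1/6 ✓
b·c³: 72/95·125/216 + (-686/855)·(-1/2744) + (-17/90)·1 = 1/4 ✓
b·(c∘Ac): (-686/855)·19/5488 + (-17/90)·(-23/34) = 1/8 ✓
b·Ac²: (-686/855)·(-95/2352) + (-17/90)·(-55/204) = 1/12 ✓
b·A²c: (-17/90)·(-15/68) = 1/24 ✓; 4 stages ⇒ order 4.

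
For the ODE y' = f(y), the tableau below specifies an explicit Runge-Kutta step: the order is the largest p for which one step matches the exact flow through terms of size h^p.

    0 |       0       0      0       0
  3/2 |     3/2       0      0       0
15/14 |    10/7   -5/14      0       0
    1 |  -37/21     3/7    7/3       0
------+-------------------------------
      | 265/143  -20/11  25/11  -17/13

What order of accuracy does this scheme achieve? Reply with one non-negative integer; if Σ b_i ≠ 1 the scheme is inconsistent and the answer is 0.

b = (265/143, -20/11, 25/11, -17/13)
c = (0, 3/2, 15/14, 1)
Ac = (0, 0, -15/28, 22/7)
Σ b_i: 265/143·1 + (-20/11)·1 + 25/11·1 + (-17/13)·1 = 1 ✓
b·c: (-20/11)·3/2 + 25/11·15/14 + (-17/13)·1 = -3203/2002 ≠ 1/2 ⇒ order 1.

1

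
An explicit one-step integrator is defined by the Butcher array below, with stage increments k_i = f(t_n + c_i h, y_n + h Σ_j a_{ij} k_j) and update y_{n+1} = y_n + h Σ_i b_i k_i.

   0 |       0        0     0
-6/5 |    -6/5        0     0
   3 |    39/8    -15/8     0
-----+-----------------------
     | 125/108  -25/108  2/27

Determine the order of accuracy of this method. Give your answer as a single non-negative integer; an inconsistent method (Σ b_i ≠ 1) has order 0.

b = (125/108, -25/108, 2/27)
c = (0, -6/5, 3)
Ac = (0, 0, 9/4)
Σ b_i: 125/108·1 + (-25/108)·1 + 2/27·1 = 1 ✓
b·c: (-25/108)·(-6/5) + 2/27·3 = 1/2 ✓
b·c²: (-25/108)·36/25 + 2/27·9 = 1/3 ✓
b·Ac: 2/27·9/4 = 1/6 ✓; 3 stages ⇒ order 3.

3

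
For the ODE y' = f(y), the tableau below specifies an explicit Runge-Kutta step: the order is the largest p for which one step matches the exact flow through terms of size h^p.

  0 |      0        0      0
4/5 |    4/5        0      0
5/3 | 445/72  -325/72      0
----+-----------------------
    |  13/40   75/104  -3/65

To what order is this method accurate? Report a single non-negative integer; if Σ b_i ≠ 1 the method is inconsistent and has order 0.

3

b = (13/40, 75/104, -3/65)
c = (0, 4/5, 5/3)
Ac = (0, 0, -65/18)
Σ b_i: 13/40·1 + 75/104·1 + (-3/65)·1 = 1 ✓
b·c: 75/104·4/5 + (-3/65)·5/3 = 1/2 ✓
b·c²: 75/104·16/25 + (-3/65)·25/9 = 1/3 ✓
b·Ac: (-3/65)·(-65/18) = 1/6 ✓; 3 stages ⇒ order 3.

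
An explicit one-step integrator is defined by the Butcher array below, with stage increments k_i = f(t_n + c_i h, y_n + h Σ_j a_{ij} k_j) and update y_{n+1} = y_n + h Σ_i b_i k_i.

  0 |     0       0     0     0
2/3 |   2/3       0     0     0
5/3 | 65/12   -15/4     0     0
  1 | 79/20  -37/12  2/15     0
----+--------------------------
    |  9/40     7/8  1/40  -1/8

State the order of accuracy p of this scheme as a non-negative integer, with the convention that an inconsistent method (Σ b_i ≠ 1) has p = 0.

b = (9/40, 7/8, 1/40, -1/8)
c = (0, 2/3, 5/3, 1)
Ac = (0, 0, -5/2, -11/6)
Σ b_i: 9/40·1 + 7/8·1 + 1/40·1 + (-1/8)·1 = 1 ✓
b·c: 7/8·2/3 + 1/40·5/3 + (-1/8)·1 = 1/2 ✓
b·c²: 7/8·4/9 + 1/40·25/9 + (-1/8)·1 = 1/3 ✓
b·Ac: 1/40·(-5/2) + (-1/8)·(-11/6) = 1/6 ✓
b·c³: 7/8·8/27 + 1/40·125/27 + (-1/8)·1 = 1/4 ✓
b·(c∘Ac): 1/40·(-25/6) + (-1/8)·(-11/6) = 1/8 ✓
b·Ac²: 1/40·(-5/3) + (-1/8)·(-1) = 1/12 ✓
b·A²c: (-1/8)·(-1/3) = 1/24 ✓; 4 stages ⇒ order 4.

4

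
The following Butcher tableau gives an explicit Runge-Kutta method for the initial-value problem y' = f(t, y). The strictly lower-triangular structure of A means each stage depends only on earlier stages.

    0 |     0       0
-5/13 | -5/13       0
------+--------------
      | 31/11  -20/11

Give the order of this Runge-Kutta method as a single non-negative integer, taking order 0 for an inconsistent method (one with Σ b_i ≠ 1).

1

b = (31/11, -20/11)
c = (0, -5/13)
Σ b_i: 31/11·1 + (-20/11)·1 = 1 ✓
b·c: (-20/11)·(-5/13) = 100/143 ≠ 1/2 ⇒ order 1.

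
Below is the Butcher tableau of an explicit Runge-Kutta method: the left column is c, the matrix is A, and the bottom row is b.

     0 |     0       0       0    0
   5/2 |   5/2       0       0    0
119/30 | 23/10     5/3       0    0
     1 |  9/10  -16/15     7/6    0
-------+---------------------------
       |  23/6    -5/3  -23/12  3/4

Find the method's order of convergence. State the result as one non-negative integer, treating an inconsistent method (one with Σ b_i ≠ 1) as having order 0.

b = (23/6, -5/3, -23/12, 3/4)
c = (0, 5/2, 119/30, 1)
Ac = (0, 0, 25/6, 353/180)
Σ b_i: 23/6·1 + (-5/3)·1 + (-23/12)·1 + 3/4·1 = 1 ✓
b·c: (-5/3)·5/2 + (-23/12)·119/30 + 3/4·1 = -3967/360 ≠ 1/2 ⇒ order 1.

1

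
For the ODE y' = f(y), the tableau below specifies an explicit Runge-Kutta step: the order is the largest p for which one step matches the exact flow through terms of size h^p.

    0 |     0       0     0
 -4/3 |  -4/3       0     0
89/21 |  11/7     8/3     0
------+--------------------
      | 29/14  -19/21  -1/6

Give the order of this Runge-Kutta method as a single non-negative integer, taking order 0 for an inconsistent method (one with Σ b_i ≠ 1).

2

b = (29/14, -19/21, -1/6)
c = (0, -4/3, 89/21)
Ac = (0, 0, -32/9)
Σ b_i: 29/14·1 + (-19/21)·1 + (-1/6)·1 = 1 ✓
b·c: (-19/21)·(-4/3) + (-1/6)·89/21 = 1/2 ✓
b·c²: (-19/21)·16/9 + (-1/6)·7921/441 = -451/98 ≠ 1/3 ⇒ order 2.
b·Ac: (-1/6)·(-32/9) = 16/27 ≠ 1/6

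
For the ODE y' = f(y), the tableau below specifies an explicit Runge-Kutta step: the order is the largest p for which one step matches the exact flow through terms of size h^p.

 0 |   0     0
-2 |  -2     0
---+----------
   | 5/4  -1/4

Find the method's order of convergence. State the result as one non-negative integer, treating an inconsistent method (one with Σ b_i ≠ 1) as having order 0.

b = (5/4, -1/4)
c = (0, -2)
Σ b_i: 5/4·1 + (-1/4)·1 = 1 ✓
b·c: (-1/4)·(-2) = 1/2 ✓; 2 stages ⇒ order 2.

2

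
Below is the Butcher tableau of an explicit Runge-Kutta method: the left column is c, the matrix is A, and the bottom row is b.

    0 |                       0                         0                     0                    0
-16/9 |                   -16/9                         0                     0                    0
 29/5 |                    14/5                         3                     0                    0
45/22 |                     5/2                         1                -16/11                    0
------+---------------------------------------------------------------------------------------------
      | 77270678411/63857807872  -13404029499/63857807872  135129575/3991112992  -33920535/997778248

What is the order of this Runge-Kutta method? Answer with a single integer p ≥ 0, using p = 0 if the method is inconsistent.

b = (77270678411/63857807872, -13404029499/63857807872, 135129575/3991112992, -33920535/997778248)
c = (0, -16/9, 29/5, 45/22)
Ac = (0, 0, -16/3, -5056/495)
Σ b_i: 77270678411/63857807872·1 + (-13404029499/63857807872)·1 + 135129575/3991112992·1 + (-33920535/997778248)·1 = 1 ✓
b·c: (-13404029499/63857807872)·(-16/9) + 135129575/3991112992·29/5 + (-33920535/997778248)·45/22 = 1/2 ✓
b·c²: (-13404029499/63857807872)·256/81 + 135129575/3991112992·841/25 + (-33920535/997778248)·2025/484 = 1/3 ✓
b·Ac: 135129575/3991112992·(-16/3) + (-33920535/997778248)·(-5056/495) = 1/6 ✓
b·c³: (-13404029499/63857807872)·(-4096/729) + 135129575/3991112992·24389/125 + (-33920535/997778248)·91125/10648 = 8076045732443/1077600507840 ≠ 1/4 ⇒ order 3.
b·(c∘Ac): 135129575/3991112992·(-464/15) + (-33920535/997778248)·(-2528/121) = -252236375/748333686 ≠ 1/8
b·Ac²: 135129575/3991112992·256/27 + (-33920535/997778248)·(-1019536/22275) = 31604581918/16837507935 ≠ 1/12
b·A²c: (-33920535/997778248)·256/33 = -32892640/124722281 ≠ 1/24

3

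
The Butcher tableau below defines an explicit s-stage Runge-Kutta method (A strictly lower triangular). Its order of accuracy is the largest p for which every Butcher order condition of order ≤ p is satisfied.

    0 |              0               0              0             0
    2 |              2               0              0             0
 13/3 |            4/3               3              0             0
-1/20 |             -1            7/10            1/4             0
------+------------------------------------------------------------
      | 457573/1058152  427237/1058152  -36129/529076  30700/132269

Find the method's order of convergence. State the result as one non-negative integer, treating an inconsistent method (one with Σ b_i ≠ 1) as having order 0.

b = (457573/1058152, 427237/1058152, -36129/529076, 30700/132269)
c = (0, 2, 13/3, -1/20)
Ac = (0, 0, 6, 149/60)
Σ b_i: 457573/1058152·1 + 427237/1058152·1 + (-36129/529076)·1 + 30700/132269·1 = 1 ✓
b·c: 427237/1058152·2 + (-36129/529076)·13/3 + 30700/132269·(-1/20) = 1/2 ✓
b·c²: 427237/1058152·4 + (-36129/529076)·169/9 + 30700/132269·1/400 = 1/3 ✓
b·Ac: (-36129/529076)·6 + 30700/132269·149/60 = 1/6 ✓
b·c³: 427237/1058152·8 + (-36129/529076)·2197/27 + 30700/132269·(-1/8000) = -221561543/95233680 ≠ 1/4 ⇒ order 3.
b·(c∘Ac): (-36129/529076)·26 + 30700/132269·(-149/1200) = -2863805/1587228 ≠ 1/8
b·Ac²: (-36129/529076)·12 + 30700/132269·1349/180 = 1095232/1190421 ≠ 1/12
b·A²c: 30700/132269·3/2 = 46050/132269 ≠ 1/24

3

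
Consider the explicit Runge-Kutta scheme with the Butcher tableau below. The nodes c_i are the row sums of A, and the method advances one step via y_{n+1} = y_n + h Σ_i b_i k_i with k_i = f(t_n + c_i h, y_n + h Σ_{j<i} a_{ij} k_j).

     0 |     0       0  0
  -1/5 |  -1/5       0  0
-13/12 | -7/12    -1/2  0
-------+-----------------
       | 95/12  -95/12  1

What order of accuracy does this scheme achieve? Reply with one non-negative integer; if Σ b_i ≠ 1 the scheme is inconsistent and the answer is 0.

b = (95/12, -95/12, 1)
c = (0, -1/5, -13/12)
Ac = (0, 0, 1/10)
Σ b_i: 95/12·1 + (-95/12)·1 + 1·1 = 1 ✓
b·c: (-95/12)·(-1/5) + 1·(-13/12) = 1/2 ✓
b·c²: (-95/12)·1/25 + 1·169/144 = 617/720 ≠ 1/3 ⇒ order 2.
b·Ac: 1·1/10 = 1/10 ≠ 1/6

2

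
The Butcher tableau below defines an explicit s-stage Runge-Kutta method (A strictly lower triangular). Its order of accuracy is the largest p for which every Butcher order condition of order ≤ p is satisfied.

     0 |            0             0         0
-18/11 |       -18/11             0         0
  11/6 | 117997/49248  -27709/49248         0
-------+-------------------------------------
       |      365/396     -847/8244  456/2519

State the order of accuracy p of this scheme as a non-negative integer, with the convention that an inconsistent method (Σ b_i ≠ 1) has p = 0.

b = (365/396, -847/8244, 456/2519)
c = (0, -18/11, 11/6)
Ac = (0, 0, 2519/2736)
Σ b_i: 365/396·1 + (-847/8244)·1 + 456/2519·1 = 1 ✓
b·c: (-847/8244)·(-18/11) + 456/2519·11/6 = 1/2 ✓
b·c²: (-847/8244)·324/121 + 456/2519·121/36 = 1/3 ✓
b·Ac: 456/2519·2519/2736 = 1/6 ✓; 3 stages ⇒ order 3.

3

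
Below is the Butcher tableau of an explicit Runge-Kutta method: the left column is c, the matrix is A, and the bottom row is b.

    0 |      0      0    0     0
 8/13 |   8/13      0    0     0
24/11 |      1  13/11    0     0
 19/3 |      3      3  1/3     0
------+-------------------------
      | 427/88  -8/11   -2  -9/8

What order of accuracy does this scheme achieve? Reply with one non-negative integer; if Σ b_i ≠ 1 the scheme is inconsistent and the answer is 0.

b = (427/88, -8/11, -2, -9/8)
c = (0, 8/13, 24/11, 19/3)
Ac = (0, 0, 8/11, 368/143)
Σ b_i: 427/88·1 + (-8/11)·1 + (-2)·1 + (-9/8)·1 = 1 ✓
b·c: (-8/11)·8/13 + (-2)·24/11 + (-9/8)·19/3 = -13655/1144 ≠ 1/2 ⇒ order 1.

1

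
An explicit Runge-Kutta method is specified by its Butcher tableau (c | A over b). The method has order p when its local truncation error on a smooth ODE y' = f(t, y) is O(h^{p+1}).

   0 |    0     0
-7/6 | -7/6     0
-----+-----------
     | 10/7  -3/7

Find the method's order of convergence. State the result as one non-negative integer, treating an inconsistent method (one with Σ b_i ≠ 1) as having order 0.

2

b = (10/7, -3/7)
c = (0, -7/6)
Σ b_i: 10/7·1 + (-3/7)·1 = 1 ✓
b·c: (-3/7)·(-7/6) = 1/2 ✓; 2 stages ⇒ order 2.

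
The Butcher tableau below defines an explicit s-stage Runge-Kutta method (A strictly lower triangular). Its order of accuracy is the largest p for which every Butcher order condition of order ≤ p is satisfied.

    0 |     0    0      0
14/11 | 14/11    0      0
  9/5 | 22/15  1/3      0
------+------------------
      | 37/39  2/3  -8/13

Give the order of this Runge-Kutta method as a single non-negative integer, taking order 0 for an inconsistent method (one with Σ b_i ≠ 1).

b = (37/39, 2/3, -8/13)
c = (0, 14/11, 9/5)
Ac = (0, 0, 14/33)
Σ b_i: 37/39·1 + 2/3·1 + (-8/13)·1 = 1 ✓
b·c: 2/3·14/11 + (-8/13)·9/5 = -556/2145 ≠ 1/2 ⇒ order 1.

1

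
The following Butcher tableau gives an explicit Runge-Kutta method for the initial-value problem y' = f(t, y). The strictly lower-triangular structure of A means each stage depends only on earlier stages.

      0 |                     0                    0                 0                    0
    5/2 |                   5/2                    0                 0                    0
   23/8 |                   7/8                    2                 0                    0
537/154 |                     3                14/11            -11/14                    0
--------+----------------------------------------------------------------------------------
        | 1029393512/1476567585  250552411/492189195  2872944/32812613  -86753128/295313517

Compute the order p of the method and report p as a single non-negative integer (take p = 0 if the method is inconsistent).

b = (1029393512/1476567585, 250552411/492189195, 2872944/32812613, -86753128/295313517)
c = (0, 5/2, 23/8, 537/154)
Ac = (0, 0, 5, 1137/1232)
Σ b_i: 1029393512/1476567585·1 + 250552411/492189195·1 + 2872944/32812613·1 + (-86753128/295313517)·1 = 1 ✓
b·c: 250552411/492189195·5/2 + 2872944/32812613·23/8 + (-86753128/295313517)·537/154 = 1/2 ✓
b·c²: 250552411/492189195·25/4 + 2872944/32812613·529/64 + (-86753128/295313517)·288369/23716 = 1/3 ✓
b·Ac: 2872944/32812613·5 + (-86753128/295313517)·1137/1232 = 1/6 ✓
b·c³: 250552411/492189195·125/8 + 2872944/32812613·12167/512 + (-86753128/295313517)·154854153/3652264 = -587183328685/242550835296 ≠ 1/4 ⇒ order 3.
b·(c∘Ac): 2872944/32812613·115/8 + (-86753128/295313517)·610569/189728 = 41113091/131250452 ≠ 1/8
b·Ac²: 2872944/32812613·25/2 + (-86753128/295313517)·14391/9856 = 349396833/525001808 ≠ 1/12
b·A²c: (-86753128/295313517)·(-55/14) = 340815860/295313517 ≠ 1/24

3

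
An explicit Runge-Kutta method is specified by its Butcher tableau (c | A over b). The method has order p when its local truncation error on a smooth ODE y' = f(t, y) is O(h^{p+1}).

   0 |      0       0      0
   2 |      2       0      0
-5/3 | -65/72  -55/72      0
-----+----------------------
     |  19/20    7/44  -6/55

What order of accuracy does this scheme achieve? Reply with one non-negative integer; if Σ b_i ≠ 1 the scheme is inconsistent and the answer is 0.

3

b = (19/20, 7/44, -6/55)
c = (0, 2, -5/3)
Ac = (0, 0, -55/36)
Σ b_i: 19/20·1 + 7/44·1 + (-6/55)·1 = 1 ✓
b·c: 7/44·2 + (-6/55)·(-5/3) = 1/2 ✓
b·c²: 7/44·4 + (-6/55)·25/9 = 1/3 ✓
b·Ac: (-6/55)·(-55/36) = 1/6 ✓; 3 stages ⇒ order 3.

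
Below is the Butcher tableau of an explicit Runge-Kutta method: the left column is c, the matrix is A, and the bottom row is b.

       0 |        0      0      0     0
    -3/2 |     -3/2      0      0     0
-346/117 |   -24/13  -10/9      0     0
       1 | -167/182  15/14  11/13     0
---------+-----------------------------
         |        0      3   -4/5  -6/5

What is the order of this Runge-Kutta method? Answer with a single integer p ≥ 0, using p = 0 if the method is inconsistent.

1

b = (0, 3, -4/5, -6/5)
c = (0, -3/2, -346/117, 1)
Ac = (0, 0, 5/3, -175013/42588)
Σ b_i: 3·1 + (-4/5)·1 + (-6/5)·1 = 1 ✓
b·c: 3·(-3/2) + (-4/5)·(-346/117) + (-6/5)·1 = -3901/1170 ≠ 1/2 ⇒ order 1.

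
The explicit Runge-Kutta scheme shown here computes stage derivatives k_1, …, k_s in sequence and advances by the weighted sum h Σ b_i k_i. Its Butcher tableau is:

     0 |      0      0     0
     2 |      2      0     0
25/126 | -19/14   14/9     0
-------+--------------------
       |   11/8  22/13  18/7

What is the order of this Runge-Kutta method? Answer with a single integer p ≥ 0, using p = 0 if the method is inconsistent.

b = (11/8, 22/13, 18/7)
c = (0, 2, 25/126)
Ac = (0, 0, 28/9)
Σ b_i: 11/8·1 + 22/13·1 + 18/7·1 = 4105/728 ≠ 1 ⇒ order 0.

0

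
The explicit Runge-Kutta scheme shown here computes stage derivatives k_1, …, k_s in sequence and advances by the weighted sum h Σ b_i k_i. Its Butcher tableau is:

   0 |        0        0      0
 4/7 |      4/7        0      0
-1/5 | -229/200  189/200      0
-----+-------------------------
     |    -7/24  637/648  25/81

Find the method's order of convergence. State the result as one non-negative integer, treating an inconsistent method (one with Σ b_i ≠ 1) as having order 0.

b = (-7/24, 637/648, 25/81)
c = (0, 4/7, -1/5)
Ac = (0, 0, 27/50)
Σ b_i: (-7/24)·1 + 637/648·1 + 25/81·1 = 1 ✓
b·c: 637/648·4/7 + 25/81·(-1/5) = 1/2 ✓
b·c²: 637/648·16/49 + 25/81·1/25 = 1/3 ✓
b·Ac: 25/81·27/50 = 1/6 ✓; 3 stages ⇒ order 3.

3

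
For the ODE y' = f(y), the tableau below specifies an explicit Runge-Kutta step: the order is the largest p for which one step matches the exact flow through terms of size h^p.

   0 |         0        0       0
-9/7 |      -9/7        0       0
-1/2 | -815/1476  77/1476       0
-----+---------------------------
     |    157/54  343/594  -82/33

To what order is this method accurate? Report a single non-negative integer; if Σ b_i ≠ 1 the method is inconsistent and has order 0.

3

b = (157/54, 343/594, -82/33)
c = (0, -9/7, -1/2)
Ac = (0, 0, -11/164)
Σ b_i: 157/54·1 + 343/594·1 + (-82/33)·1 = 1 ✓
b·c: 343/594·(-9/7) + (-82/33)·(-1/2) = 1/2 ✓
b·c²: 343/594·81/49 + (-82/33)·1/4 = 1/3 ✓
b·Ac: (-82/33)·(-11/164) = 1/6 ✓; 3 stages ⇒ order 3.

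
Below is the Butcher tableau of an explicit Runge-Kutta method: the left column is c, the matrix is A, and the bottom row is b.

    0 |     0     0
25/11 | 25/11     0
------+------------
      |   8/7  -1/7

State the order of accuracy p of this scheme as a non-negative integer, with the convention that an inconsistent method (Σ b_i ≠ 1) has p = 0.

b = (8/7, -1/7)
c = (0, 25/11)
Σ b_i: 8/7·1 + (-1/7)·1 = 1 ✓
b·c: (-1/7)·25/11 = -25/77 ≠ 1/2 ⇒ order 1.

1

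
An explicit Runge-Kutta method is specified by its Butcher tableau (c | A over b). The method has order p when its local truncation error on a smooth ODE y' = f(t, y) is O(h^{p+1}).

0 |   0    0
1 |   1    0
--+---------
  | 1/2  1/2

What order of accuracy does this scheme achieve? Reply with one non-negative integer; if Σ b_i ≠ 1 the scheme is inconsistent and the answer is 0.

b = (1/2, 1/2)
c = (0, 1)
Σ b_i: 1/2·1 + 1/2·1 = 1 ✓
b·c: 1/2·1 = 1/2 ✓; 2 stages ⇒ order 2.

2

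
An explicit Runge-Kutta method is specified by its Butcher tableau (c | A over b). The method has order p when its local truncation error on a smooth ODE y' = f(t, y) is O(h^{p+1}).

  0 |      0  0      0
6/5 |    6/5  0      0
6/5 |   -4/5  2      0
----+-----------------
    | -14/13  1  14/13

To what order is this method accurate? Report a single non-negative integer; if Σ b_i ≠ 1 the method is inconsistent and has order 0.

b = (-14/13, 1, 14/13)
c = (0, 6/5, 6/5)
Ac = (0, 0, 12/5)
Σ b_i: (-14/13)·1 + 1·1 + 14/13·1 = 1 ✓
b·c: 1·6/5 + 14/13·6/5 = 162/65 ≠ 1/2 ⇒ order 1.

1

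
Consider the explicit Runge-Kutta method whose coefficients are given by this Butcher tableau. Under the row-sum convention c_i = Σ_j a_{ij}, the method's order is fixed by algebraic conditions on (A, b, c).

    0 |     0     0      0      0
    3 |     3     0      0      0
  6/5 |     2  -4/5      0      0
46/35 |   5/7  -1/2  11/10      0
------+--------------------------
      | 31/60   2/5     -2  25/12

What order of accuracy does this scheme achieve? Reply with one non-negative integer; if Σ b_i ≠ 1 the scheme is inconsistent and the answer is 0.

b = (31/60, 2/5, -2, 25/12)
c = (0, 3, 6/5, 46/35)
Ac = (0, 0, -12/5, -9/50)
Σ b_i: 31/60·1 + 2/5·1 + (-2)·1 + 25/12·1 = 1 ✓
b·c: 2/5·3 + (-2)·6/5 + 25/12·46/35 = 323/210 ≠ 1/2 ⇒ order 1.

1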